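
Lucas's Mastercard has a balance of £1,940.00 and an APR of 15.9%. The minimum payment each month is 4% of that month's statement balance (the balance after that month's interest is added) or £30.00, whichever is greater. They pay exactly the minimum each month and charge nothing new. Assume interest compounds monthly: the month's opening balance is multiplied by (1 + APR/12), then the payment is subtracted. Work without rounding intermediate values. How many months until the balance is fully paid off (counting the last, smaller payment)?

65 months

Monthly rate r = 15.9%/12 = 1.325% = 0.01325.
While 4% of the post-interest balance exceeds £30.00, each month B ← (B·(1+r))·(1 − 0.04), i.e. B shrinks by the factor (1+r)·0.96 = 0.97272.
This holds for months 1–35. Entering month 36 the balance is £736.85; 4% of the post-interest balance is now below £30.00, so the flat £30.00 minimum applies from here.
From month 36 a fixed £30.00 at rate r clears £736.85 in 30 more payments. Total: 35 + 30 = 65 months.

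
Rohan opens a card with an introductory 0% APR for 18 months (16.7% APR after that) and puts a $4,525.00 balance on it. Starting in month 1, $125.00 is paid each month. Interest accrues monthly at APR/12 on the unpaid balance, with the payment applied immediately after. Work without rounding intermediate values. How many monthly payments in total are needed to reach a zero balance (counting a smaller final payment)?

Promo months 1–18 at r₀ = 0%/12 = 0; months 19+ at r₁ = 16.7%/12 = 0.0139167.
After month 18 (no interest yet): B = $4,525.00 − 18·$125.00 = $2,275.00.
Then at r₁ with $125.00/mo: n₂ = −ln(1 − r₁·B/P)/ln(1+r₁) ≈ 21.13 → 22 more payments.

40 payments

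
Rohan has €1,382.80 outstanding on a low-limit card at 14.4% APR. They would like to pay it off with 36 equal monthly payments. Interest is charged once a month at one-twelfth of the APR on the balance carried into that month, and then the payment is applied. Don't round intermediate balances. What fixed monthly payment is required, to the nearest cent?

Monthly rate r = 14.4%/12 = 1.2% = 0.012.
Level-payment amortization: P = B₀·r / (1 − (1+r)^(−n)) = 1382.80·0.012 / (1 − 1.012^(−36)).
Denominator 1 − (1+r)^(−36) = 0.349119066.
P = 16.5936 / 0.349119066 ≈ 47.53.

€47.53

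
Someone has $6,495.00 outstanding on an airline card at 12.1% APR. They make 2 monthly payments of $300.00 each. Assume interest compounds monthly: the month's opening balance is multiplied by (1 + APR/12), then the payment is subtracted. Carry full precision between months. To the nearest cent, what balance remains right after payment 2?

$6,023.62

Monthly rate r = 12.1%/12 = 1.00833% = 0.0100833.
Each month: B ← B·(1+r) − $300.00.
Month 1: interest $65.49; balance after payment $6,260.49.
Month 2: interest $63.13; balance after payment $6,023.62.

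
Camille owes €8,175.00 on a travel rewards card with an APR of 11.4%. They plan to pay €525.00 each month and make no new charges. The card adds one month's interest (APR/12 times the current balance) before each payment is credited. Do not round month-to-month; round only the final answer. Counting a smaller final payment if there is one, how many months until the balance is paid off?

17 months

Monthly rate r = 11.4%/12 = 0.95% = 0.0095.
Recurrence: B ← B·(1+r) − €525.00.
Month 1: interest €77.66; balance after payment €7,727.66.
Month 2: interest €73.41; balance after payment €7,276.08.
Closed form: n = −ln(1 − rB₀/P)/ln(1+r) = −ln(0.85207)/ln(1.0095) ≈ 16.931, so the balance reaches zero during payment 17.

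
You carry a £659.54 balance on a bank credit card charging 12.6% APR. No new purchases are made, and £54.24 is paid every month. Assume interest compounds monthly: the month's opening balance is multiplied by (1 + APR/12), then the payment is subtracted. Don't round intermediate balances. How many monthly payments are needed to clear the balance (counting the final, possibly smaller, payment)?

14 months

Monthly rate r = 12.6%/12 = 1.05% = 0.0105.
Recurrence: B ← B·(1+r) − £54.24.
Month 1: interest £6.93; balance after payment £612.23.
Month 2: interest £6.43; balance after payment £564.41.
Closed form: n = −ln(1 − rB₀/P)/ln(1+r) = −ln(0.87232)/ln(1.0105) ≈ 13.077, so the balance reaches zero during payment 14.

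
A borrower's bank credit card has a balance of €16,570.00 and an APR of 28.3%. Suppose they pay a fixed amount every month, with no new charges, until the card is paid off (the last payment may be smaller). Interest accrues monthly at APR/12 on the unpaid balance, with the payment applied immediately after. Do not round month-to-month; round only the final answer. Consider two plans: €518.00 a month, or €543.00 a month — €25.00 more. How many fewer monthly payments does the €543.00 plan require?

6 fewer payments

Monthly rate r = 28.3%/12 = 2.35833% = 0.0235833.
At €518.00/mo: n = ⌈−ln(1 − rB₀/P)/ln(1+r)⌉ = 61 payments (last €122.24); total interest = total paid − €16,570.00 = €14,632.24.
At €543.00/mo: 55 payments (last €305.32); total interest €13,057.32.
Payments saved = 61 − 55 = 6.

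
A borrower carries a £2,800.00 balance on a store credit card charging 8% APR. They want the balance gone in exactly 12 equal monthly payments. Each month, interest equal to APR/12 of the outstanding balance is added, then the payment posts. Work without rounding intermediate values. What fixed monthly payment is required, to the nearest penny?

£243.57

Monthly rate r = 8%/12 = 0.666667% = 0.00666667.
Level-payment amortization: P = B₀·r / (1 − (1+r)^(−n)) = 2800.00·0.00666667 / (1 − 1.00667^(−12)).
Denominator 1 − (1+r)^(−12) = 0.0766385453.
P = 18.6667 / 0.0766385453 ≈ 243.57.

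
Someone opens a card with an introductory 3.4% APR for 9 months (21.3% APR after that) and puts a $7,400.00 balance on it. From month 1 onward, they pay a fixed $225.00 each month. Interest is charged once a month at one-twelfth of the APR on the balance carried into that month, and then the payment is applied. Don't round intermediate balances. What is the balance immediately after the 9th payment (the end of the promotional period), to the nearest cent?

$5,542.75

Promo months 1–9 at r₀ = 3.4%/12 = 0.00283333; months 10+ at r₁ = 21.3%/12 = 0.01775.
After month 9: iterate B ← B·(1+r₀) − $225.00 for 9 months → $5,542.75.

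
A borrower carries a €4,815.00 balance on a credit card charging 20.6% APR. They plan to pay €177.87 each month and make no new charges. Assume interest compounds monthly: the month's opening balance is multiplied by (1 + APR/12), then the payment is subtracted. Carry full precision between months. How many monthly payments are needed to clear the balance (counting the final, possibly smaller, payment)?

37 payments

Monthly rate r = 20.6%/12 = 1.71667% = 0.0171667.
Recurrence: B ← B·(1+r) − €177.87.
Month 1: interest €82.66; balance after payment €4,719.79.
Month 2: interest €81.02; balance after payment €4,622.94.
Closed form: n = −ln(1 − rB₀/P)/ln(1+r) = −ln(0.53529)/ln(1.01717) ≈ 36.716, so the balance reaches zero during payment 37.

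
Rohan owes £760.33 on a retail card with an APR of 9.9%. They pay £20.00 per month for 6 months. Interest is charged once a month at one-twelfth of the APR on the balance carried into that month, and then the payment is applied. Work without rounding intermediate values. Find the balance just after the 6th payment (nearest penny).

£676.25

Monthly rate r = 9.9%/12 = 0.825% = 0.00825.
Each month: B ← B·(1+r) − £20.00.
Month 1: interest £6.27; balance after payment £746.60.
Month 2: interest £6.16; balance after payment £732.76.
Month 3: interest £6.05; balance after payment £718.81.
Month 4: interest £5.93; balance after payment £704.74.
Month 5: interest £5.81; balance after payment £690.55.
Month 6: interest £5.70; balance after payment £676.25.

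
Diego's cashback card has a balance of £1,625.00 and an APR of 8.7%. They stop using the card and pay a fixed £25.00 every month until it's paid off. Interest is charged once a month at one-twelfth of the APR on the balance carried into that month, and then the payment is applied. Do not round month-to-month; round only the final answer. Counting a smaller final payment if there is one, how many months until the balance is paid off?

89 months

Monthly rate r = 8.7%/12 = 0.725% = 0.00725.
Recurrence: B ← B·(1+r) − £25.00.
Month 1: interest £11.78; balance after payment £1,611.78.
Month 2: interest £11.69; balance after payment £1,598.47.
Closed form: n = −ln(1 − rB₀/P)/ln(1+r) = −ln(0.52875)/ln(1.00725) ≈ 88.213, so the balance reaches zero during payment 89.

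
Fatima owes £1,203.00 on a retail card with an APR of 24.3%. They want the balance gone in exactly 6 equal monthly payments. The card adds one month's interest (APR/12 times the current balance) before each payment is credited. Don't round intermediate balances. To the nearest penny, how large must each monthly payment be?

Monthly rate r = 24.3%/12 = 2.025% = 0.02025.
Level-payment amortization: P = B₀·r / (1 − (1+r)^(−n)) = 1203.00·0.02025 / (1 − 1.02025^(−6)).
Denominator 1 − (1+r)^(−6) = 0.113333339.
P = 24.3607 / 0.113333339 ≈ 214.95.

£214.95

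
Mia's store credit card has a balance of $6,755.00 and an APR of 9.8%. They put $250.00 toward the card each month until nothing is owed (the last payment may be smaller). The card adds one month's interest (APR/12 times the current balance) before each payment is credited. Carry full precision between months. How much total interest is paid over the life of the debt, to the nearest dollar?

Monthly rate r = 9.8%/12 = 0.816667% = 0.00816667.
Payoff takes n = ⌈−ln(1 − rB₀/P)/ln(1+r)⌉ = ⌈30.653⌉ = 31 payments; the last is $163.36.
Total paid = 30·$250.00 + $163.36 = $7,663.36.
Total interest = total paid − principal = $7,663.36 − $6,755.00 = $908.36.

$908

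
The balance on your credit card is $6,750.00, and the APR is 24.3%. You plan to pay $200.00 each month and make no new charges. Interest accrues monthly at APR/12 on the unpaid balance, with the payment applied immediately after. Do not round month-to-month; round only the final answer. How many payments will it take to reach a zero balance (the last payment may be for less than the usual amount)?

58 months

Monthly rate r = 24.3%/12 = 2.025% = 0.02025.
Recurrence: B ← B·(1+r) − $200.00.
Month 1: interest $136.69; balance after payment $6,686.69.
Month 2: interest $135.41; balance after payment $6,622.09.
Closed form: n = −ln(1 − rB₀/P)/ln(1+r) = −ln(0.31656)/ln(1.02025) ≈ 57.375, so the balance reaches zero during payment 58.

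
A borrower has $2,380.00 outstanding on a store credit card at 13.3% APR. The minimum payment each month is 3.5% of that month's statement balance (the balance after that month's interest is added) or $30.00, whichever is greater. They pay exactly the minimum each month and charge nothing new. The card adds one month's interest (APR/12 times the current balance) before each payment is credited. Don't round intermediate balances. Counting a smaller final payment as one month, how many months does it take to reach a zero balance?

77 months

Monthly rate r = 13.3%/12 = 1.10833% = 0.0110833.
While 3.5% of the post-interest balance exceeds $30.00, each month B ← (B·(1+r))·(1 − 0.035), i.e. B shrinks by the factor (1+r)·0.965 = 0.9757.
This holds for months 1–42. Entering month 43 the balance is $846.79; 3.5% of the post-interest balance is now below $30.00, so the flat $30.00 minimum applies from here.
From month 43 a fixed $30.00 at rate r clears $846.79 in 35 more payments. Total: 42 + 35 = 77 months.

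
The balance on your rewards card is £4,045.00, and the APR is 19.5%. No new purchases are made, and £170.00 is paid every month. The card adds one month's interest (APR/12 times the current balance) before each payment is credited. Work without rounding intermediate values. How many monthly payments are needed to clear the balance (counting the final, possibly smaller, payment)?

31 months

Monthly rate r = 19.5%/12 = 1.625% = 0.01625.
Recurrence: B ← B·(1+r) − £170.00.
Month 1: interest £65.73; balance after payment £3,940.73.
Month 2: interest £64.04; balance after payment £3,834.77.
Closed form: n = −ln(1 − rB₀/P)/ln(1+r) = −ln(0.61335)/ln(1.01625) ≈ 30.325, so the balance reaches zero during payment 31.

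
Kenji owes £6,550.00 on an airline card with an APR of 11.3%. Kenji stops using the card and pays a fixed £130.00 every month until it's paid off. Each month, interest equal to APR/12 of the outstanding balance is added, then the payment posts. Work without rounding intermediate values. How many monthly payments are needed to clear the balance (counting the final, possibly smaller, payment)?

69 payments

Monthly rate r = 11.3%/12 = 0.941667% = 0.00941667.
Recurrence: B ← B·(1+r) − £130.00.
Month 1: interest £61.68; balance after payment £6,481.68.
Month 2: interest £61.04; balance after payment £6,412.71.
Closed form: n = −ln(1 − rB₀/P)/ln(1+r) = −ln(0.52554)/ln(1.00942) ≈ 68.638, so the balance reaches zero during payment 69.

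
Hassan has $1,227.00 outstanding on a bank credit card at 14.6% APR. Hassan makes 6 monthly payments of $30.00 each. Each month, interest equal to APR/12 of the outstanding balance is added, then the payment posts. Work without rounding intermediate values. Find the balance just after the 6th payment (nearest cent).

Monthly rate r = 14.6%/12 = 1.21667% = 0.0121667.
Each month: B ← B·(1+r) − $30.00.
Month 1: interest $14.93; balance after payment $1,211.93.
Month 2: interest $14.75; balance after payment $1,196.67.
Month 3: interest $14.56; balance after payment $1,181.23.
Month 4: interest $14.37; balance after payment $1,165.60.
Month 5: interest $14.18; balance after payment $1,149.79.
Month 6: interest $13.99; balance after payment $1,133.78.

$1,133.78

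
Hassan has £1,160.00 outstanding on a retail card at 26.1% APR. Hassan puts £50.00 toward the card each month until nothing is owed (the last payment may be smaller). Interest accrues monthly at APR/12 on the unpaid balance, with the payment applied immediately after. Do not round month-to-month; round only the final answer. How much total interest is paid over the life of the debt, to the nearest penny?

Monthly rate r = 26.1%/12 = 2.175% = 0.02175.
Payoff takes n = ⌈−ln(1 − rB₀/P)/ln(1+r)⌉ = ⌈32.644⌉ = 33 payments; the last is £32.31.
Total paid = 32·£50.00 + £32.31 = £1,632.31.
Total interest = total paid − principal = £1,632.31 − £1,160.00 = £472.31.

£472.31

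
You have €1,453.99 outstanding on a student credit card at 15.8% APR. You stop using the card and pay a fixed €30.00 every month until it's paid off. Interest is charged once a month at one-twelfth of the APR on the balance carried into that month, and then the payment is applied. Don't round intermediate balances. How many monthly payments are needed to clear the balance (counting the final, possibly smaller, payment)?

78 months

Monthly rate r = 15.8%/12 = 1.31667% = 0.0131667.
Recurrence: B ← B·(1+r) − €30.00.
Month 1: interest €19.14; balance after payment €1,443.13.
Month 2: interest €19.00; balance after payment €1,432.14.
Closed form: n = −ln(1 − rB₀/P)/ln(1+r) = −ln(0.36186)/ln(1.01317) ≈ 77.710, so the balance reaches zero during payment 78.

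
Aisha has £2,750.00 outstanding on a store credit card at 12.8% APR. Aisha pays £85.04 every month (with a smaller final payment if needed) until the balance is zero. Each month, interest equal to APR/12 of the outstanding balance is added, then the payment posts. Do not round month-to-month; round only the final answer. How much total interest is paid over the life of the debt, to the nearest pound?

£641

Monthly rate r = 12.8%/12 = 1.06667% = 0.0106667.
Payoff takes n = ⌈−ln(1 − rB₀/P)/ln(1+r)⌉ = ⌈39.869⌉ = 40 payments; the last is £73.99.
Total paid = 39·£85.04 + £73.99 = £3,390.55.
Total interest = total paid − principal = £3,390.55 − £2,750.00 = £640.55.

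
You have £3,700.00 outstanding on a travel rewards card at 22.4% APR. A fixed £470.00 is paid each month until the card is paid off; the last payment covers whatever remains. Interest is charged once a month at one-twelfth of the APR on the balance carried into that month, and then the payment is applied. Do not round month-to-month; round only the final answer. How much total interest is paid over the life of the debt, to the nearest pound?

Monthly rate r = 22.4%/12 = 1.86667% = 0.0186667.
Payoff takes n = ⌈−ln(1 − rB₀/P)/ln(1+r)⌉ = ⌈8.594⌉ = 9 payments; the last is £280.10.
Total paid = 8·£470.00 + £280.10 = £4,040.10.
Total interest = total paid − principal = £4,040.10 − £3,700.00 = £340.10.

£340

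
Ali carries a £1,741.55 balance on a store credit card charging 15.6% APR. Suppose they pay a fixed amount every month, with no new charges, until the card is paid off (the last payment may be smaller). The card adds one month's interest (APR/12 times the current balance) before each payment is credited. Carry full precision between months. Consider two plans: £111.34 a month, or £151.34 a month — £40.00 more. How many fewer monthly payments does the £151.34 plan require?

5 fewer payments

Monthly rate r = 15.6%/12 = 1.3% = 0.013.
At £111.34/mo: n = ⌈−ln(1 − rB₀/P)/ln(1+r)⌉ = 18 payments (last £67.02); total interest = total paid − £1,741.55 = £218.25.
At £151.34/mo: 13 payments (last £82.86); total interest £157.39.
Payments saved = 18 − 13 = 5.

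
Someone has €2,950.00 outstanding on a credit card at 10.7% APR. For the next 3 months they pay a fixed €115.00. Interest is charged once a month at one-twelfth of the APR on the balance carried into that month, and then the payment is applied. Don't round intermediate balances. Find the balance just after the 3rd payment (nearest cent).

Monthly rate r = 10.7%/12 = 0.891667% = 0.00891667.
Each month: B ← B·(1+r) − €115.00.
Month 1: interest €26.30; balance after payment €2,861.30.
Month 2: interest €25.51; balance after payment €2,771.82.
Month 3: interest €24.72; balance after payment €2,681.53.

€2,681.53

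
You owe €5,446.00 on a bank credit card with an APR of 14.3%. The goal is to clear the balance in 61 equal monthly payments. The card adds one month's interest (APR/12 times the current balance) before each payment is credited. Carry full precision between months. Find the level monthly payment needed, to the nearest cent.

Monthly rate r = 14.3%/12 = 1.19167% = 0.0119167.
Level-payment amortization: P = B₀·r / (1 − (1+r)^(−n)) = 5446.00·0.0119167 / (1 − 1.01192^(−61)).
Denominator 1 − (1+r)^(−61) = 0.514521152.
P = 64.8982 / 0.514521152 ≈ 126.13.

€126.13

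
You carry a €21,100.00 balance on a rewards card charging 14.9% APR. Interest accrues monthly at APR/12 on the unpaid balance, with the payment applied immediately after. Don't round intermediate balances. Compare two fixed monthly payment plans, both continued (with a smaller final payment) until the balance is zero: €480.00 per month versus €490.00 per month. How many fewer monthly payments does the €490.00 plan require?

2 fewer payments

Monthly rate r = 14.9%/12 = 1.24167% = 0.0124167.
At €480.00/mo: n = ⌈−ln(1 − rB₀/P)/ln(1+r)⌉ = 64 payments (last €459.86); total interest = total paid − €21,100.00 = €9,599.86.
At €490.00/mo: 62 payments (last €487.24); total interest €9,277.24.
Payments saved = 64 − 62 = 2.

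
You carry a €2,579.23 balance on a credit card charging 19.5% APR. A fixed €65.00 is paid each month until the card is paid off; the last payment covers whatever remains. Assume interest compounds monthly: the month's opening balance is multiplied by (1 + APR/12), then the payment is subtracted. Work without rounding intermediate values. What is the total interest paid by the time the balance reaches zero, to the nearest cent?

Monthly rate r = 19.5%/12 = 1.625% = 0.01625.
Payoff takes n = ⌈−ln(1 − rB₀/P)/ln(1+r)⌉ = ⌈64.214⌉ = 65 payments; the last is €14.02.
Total paid = 64·€65.00 + €14.02 = €4,174.02.
Total interest = total paid − principal = €4,174.02 − €2,579.23 = €1,594.79.

€1,594.79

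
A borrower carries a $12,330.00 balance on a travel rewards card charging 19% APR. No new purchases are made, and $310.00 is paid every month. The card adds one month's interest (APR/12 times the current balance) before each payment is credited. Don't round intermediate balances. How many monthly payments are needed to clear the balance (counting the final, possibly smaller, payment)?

64 payments

Monthly rate r = 19%/12 = 1.58333% = 0.0158333.
Recurrence: B ← B·(1+r) − $310.00.
Month 1: interest $195.23; balance after payment $12,215.23.
Month 2: interest $193.41; balance after payment $12,098.63.
Closed form: n = −ln(1 − rB₀/P)/ln(1+r) = −ln(0.37024)/ln(1.01583) ≈ 63.249, so the balance reaches zero during payment 64.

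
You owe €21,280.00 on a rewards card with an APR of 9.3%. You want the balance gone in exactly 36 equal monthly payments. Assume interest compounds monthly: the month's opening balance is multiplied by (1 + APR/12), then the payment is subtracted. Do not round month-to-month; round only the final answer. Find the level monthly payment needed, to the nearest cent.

€679.67

Monthly rate r = 9.3%/12 = 0.775% = 0.00775.
Level-payment amortization: P = B₀·r / (1 − (1+r)^(−n)) = 21280.00·0.00775 / (1 − 1.00775^(−36)).
Denominator 1 − (1+r)^(−36) = 0.242645946.
P = 164.92 / 0.242645946 ≈ 679.67.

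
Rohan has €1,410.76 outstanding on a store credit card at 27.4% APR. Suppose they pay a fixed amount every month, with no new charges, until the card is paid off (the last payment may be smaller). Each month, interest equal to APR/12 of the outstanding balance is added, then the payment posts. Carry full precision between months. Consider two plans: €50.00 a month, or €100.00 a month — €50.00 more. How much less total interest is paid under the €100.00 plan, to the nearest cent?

Monthly rate r = 27.4%/12 = 2.28333% = 0.0228333.
At €50.00/mo: n = ⌈−ln(1 − rB₀/P)/ln(1+r)⌉ = 46 payments (last €39.02); total interest = total paid − €1,410.76 = €878.26.
At €100.00/mo: 18 payments (last €22.29); total interest €311.53.
Interest saved = €878.26 − €311.53 = €566.73.

€566.73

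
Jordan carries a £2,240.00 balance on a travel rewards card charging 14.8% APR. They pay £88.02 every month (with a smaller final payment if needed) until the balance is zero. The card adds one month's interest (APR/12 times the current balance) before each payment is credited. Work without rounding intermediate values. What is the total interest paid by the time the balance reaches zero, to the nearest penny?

£464.96

Monthly rate r = 14.8%/12 = 1.23333% = 0.0123333.
Payoff takes n = ⌈−ln(1 − rB₀/P)/ln(1+r)⌉ = ⌈30.730⌉ = 31 payments; the last is £64.36.
Total paid = 30·£88.02 + £64.36 = £2,704.96.
Total interest = total paid − principal = £2,704.96 − £2,240.00 = £464.96.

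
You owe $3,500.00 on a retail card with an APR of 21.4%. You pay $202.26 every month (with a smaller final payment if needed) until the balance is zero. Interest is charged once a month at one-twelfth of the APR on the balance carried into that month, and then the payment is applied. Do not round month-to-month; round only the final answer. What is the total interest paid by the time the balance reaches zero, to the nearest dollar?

Monthly rate r = 21.4%/12 = 1.78333% = 0.0178333.
Payoff takes n = ⌈−ln(1 − rB₀/P)/ln(1+r)⌉ = ⌈20.877⌉ = 21 payments; the last is $177.64.
Total paid = 20·$202.26 + $177.64 = $4,222.84.
Total interest = total paid − principal = $4,222.84 − $3,500.00 = $722.84.

$723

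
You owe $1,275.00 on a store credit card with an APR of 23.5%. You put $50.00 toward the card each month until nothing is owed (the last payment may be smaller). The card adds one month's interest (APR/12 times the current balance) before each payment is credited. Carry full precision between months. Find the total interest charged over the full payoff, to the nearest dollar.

$509

Monthly rate r = 23.5%/12 = 1.95833% = 0.0195833.
Payoff takes n = ⌈−ln(1 − rB₀/P)/ln(1+r)⌉ = ⌈35.676⌉ = 36 payments; the last is $33.90.
Total paid = 35·$50.00 + $33.90 = $1,783.90.
Total interest = total paid − principal = $1,783.90 − $1,275.00 = $508.90.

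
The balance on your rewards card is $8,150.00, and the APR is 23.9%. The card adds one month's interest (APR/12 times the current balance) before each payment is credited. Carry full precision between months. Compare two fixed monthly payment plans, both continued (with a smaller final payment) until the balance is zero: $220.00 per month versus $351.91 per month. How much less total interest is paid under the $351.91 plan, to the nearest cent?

$3,896.75

Monthly rate r = 23.9%/12 = 1.99167% = 0.0199167.
At $220.00/mo: n = ⌈−ln(1 − rB₀/P)/ln(1+r)⌉ = 68 payments (last $194.66); total interest = total paid − $8,150.00 = $6,784.66.
At $351.91/mo: 32 payments (last $128.70); total interest $2,887.91.
Interest saved = $6,784.66 − $2,887.91 = $3,896.75.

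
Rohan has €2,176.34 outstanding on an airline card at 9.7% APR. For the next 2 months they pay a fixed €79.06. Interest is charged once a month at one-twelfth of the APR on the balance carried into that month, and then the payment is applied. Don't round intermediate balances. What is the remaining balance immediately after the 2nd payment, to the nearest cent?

€2,052.91

Monthly rate r = 9.7%/12 = 0.808333% = 0.00808333.
Each month: B ← B·(1+r) − €79.06.
Month 1: interest €17.59; balance after payment €2,114.87.
Month 2: interest €17.10; balance after payment €2,052.91.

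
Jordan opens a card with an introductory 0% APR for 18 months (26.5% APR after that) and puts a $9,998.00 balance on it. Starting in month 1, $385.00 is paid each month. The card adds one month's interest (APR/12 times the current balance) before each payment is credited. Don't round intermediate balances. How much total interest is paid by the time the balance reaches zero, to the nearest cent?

$344.12

Promo months 1–18 at r₀ = 0%/12 = 0; months 19+ at r₁ = 26.5%/12 = 0.0220833.
After month 18 (no interest yet): B = $9,998.00 − 18·$385.00 = $3,068.00.
Then at r₁ with $385.00/mo: n₂ = −ln(1 − r₁·B/P)/ln(1+r₁) ≈ 8.86 → 9 more payments.
Total paid = 26·$385.00 + $332.12 = $10,342.12; interest = $10,342.12 − $9,998.00 = $344.12.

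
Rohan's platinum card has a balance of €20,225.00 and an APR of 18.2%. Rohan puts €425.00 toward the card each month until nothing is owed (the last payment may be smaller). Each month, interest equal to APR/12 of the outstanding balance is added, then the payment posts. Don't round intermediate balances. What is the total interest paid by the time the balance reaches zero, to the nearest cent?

Monthly rate r = 18.2%/12 = 1.51667% = 0.0151667.
Payoff takes n = ⌈−ln(1 − rB₀/P)/ln(1+r)⌉ = ⌈84.984⌉ = 85 payments; the last is €418.41.
Total paid = 84·€425.00 + €418.41 = €36,118.41.
Total interest = total paid − principal = €36,118.41 − €20,225.00 = €15,893.41.

€15,893.41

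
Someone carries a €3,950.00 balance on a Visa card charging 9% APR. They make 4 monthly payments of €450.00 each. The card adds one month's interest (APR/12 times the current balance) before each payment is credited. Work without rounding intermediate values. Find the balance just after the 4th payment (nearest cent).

Monthly rate r = 9%/12 = 0.75% = 0.0075.
Each month: B ← B·(1+r) − €450.00.
Month 1: interest €29.62; balance after payment €3,529.62.
Month 2: interest €26.47; balance after payment €3,106.10.
Month 3: interest €23.30; balance after payment €2,679.39.
Month 4: interest €20.10; balance after payment €2,249.49.

€2,249.49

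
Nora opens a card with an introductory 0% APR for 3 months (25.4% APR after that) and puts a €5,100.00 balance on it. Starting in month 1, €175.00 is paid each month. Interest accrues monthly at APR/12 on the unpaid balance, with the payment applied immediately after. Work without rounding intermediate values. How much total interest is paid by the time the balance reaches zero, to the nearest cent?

Promo months 1–3 at r₀ = 0%/12 = 0; months 4+ at r₁ = 25.4%/12 = 0.0211667.
After month 3 (no interest yet): B = €5,100.00 − 3·€175.00 = €4,575.00.
Then at r₁ with €175.00/mo: n₂ = −ln(1 − r₁·B/P)/ln(1+r₁) ≈ 38.48 → 39 more payments.
Total paid = 41·€175.00 + €84.48 = €7,259.48; interest = €7,259.48 − €5,100.00 = €2,159.48.

€2,159.48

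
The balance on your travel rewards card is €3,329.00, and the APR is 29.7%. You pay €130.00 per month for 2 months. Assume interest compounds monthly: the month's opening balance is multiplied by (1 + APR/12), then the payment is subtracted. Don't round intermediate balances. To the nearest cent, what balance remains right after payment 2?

€3,232.61

Monthly rate r = 29.7%/12 = 2.475% = 0.02475.
Each month: B ← B·(1+r) − €130.00.
Month 1: interest €82.39; balance after payment €3,281.39.
Month 2: interest €81.21; balance after payment €3,232.61.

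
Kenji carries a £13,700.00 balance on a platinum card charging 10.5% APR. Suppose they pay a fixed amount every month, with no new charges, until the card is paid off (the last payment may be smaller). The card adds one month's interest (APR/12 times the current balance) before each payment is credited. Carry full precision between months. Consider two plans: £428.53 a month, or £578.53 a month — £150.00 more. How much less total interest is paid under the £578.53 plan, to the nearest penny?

Monthly rate r = 10.5%/12 = 0.875% = 0.00875.
At £428.53/mo: n = ⌈−ln(1 − rB₀/P)/ln(1+r)⌉ = 38 payments (last £285.45); total interest = total paid − £13,700.00 = £2,441.06.
At £578.53/mo: 27 payments (last £377.87); total interest £1,719.65.
Interest saved = £2,441.06 − £1,719.65 = £721.41.

£721.41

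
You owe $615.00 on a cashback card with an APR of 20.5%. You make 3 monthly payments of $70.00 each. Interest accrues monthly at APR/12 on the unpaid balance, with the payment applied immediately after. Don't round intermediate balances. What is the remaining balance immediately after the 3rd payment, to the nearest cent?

Monthly rate r = 20.5%/12 = 1.70833% = 0.0170833.
Each month: B ← B·(1+r) − $70.00.
Month 1: interest $10.51; balance after payment $555.51.
Month 2: interest $9.49; balance after payment $495.00.
Month 3: interest $8.46; balance after payment $433.45.

$433.45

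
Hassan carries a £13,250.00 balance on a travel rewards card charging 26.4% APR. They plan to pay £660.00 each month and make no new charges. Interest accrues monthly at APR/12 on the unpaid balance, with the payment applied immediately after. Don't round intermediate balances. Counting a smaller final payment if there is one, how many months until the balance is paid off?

27 months

Monthly rate r = 26.4%/12 = 2.2% = 0.022.
Recurrence: B ← B·(1+r) − £660.00.
Month 1: interest £291.50; balance after payment £12,881.50.
Month 2: interest £283.39; balance after payment £12,504.89.
Closed form: n = −ln(1 − rB₀/P)/ln(1+r) = −ln(0.55833)/ln(1.022) ≈ 26.781, so the balance reaches zero during payment 27.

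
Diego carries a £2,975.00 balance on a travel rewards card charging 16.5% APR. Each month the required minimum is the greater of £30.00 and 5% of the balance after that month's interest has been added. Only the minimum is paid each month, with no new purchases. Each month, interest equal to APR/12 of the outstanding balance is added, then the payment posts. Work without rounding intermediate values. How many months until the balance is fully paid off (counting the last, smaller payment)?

Monthly rate r = 16.5%/12 = 1.375% = 0.01375.
While 5% of the post-interest balance exceeds £30.00, each month B ← (B·(1+r))·(1 − 0.05), i.e. B shrinks by the factor (1+r)·0.95 = 0.96306.
This holds for months 1–43. Entering month 44 the balance is £589.70; 5% of the post-interest balance is now below £30.00, so the flat £30.00 minimum applies from here.
From month 44 a fixed £30.00 at rate r clears £589.70 in 24 more payments. Total: 43 + 24 = 67 months.

67 months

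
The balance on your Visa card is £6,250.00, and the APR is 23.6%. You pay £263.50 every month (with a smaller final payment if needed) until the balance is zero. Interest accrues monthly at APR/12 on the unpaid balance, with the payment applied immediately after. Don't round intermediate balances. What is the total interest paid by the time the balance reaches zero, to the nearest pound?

Monthly rate r = 23.6%/12 = 1.96667% = 0.0196667.
Payoff takes n = ⌈−ln(1 − rB₀/P)/ln(1+r)⌉ = ⌈32.258⌉ = 33 payments; the last is £68.52.
Total paid = 32·£263.50 + £68.52 = £8,500.52.
Total interest = total paid − principal = £8,500.52 − £6,250.00 = £2,250.52.

£2,251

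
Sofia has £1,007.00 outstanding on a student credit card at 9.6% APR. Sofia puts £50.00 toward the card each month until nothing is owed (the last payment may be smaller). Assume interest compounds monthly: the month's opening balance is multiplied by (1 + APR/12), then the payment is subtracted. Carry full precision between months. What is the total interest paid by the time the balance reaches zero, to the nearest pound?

£95

Monthly rate r = 9.6%/12 = 0.8% = 0.008.
Payoff takes n = ⌈−ln(1 − rB₀/P)/ln(1+r)⌉ = ⌈22.049⌉ = 23 payments; the last is £2.44.
Total paid = 22·£50.00 + £2.44 = £1,102.44.
Total interest = total paid − principal = £1,102.44 − £1,007.00 = £95.44.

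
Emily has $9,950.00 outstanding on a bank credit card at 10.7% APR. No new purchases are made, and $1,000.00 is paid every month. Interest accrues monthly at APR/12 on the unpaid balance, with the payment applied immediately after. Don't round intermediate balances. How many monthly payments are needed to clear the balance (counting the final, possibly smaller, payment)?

11 months

Monthly rate r = 10.7%/12 = 0.891667% = 0.00891667.
Recurrence: B ← B·(1+r) − $1,000.00.
Month 1: interest $88.72; balance after payment $9,038.72.
Month 2: interest $80.60; balance after payment $8,119.32.
Closed form: n = −ln(1 − rB₀/P)/ln(1+r) = −ln(0.91128)/ln(1.00892) ≈ 10.466, so the balance reaches zero during payment 11.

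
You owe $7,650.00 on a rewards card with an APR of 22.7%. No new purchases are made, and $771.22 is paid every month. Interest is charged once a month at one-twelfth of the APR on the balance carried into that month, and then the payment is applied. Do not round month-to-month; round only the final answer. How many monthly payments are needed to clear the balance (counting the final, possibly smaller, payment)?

12 payments

Monthly rate r = 22.7%/12 = 1.89167% = 0.0189167.
Recurrence: B ← B·(1+r) − $771.22.
Month 1: interest $144.71; balance after payment $7,023.49.
Month 2: interest $132.86; balance after payment $6,385.13.
Closed form: n = −ln(1 − rB₀/P)/ln(1+r) = −ln(0.81236)/ln(1.01892) ≈ 11.089, so the balance reaches zero during payment 12.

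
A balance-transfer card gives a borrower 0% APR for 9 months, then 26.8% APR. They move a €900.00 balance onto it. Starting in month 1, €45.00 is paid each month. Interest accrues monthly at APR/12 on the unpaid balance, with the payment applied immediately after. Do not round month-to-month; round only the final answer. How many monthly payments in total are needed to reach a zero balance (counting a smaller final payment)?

22 payments

Promo months 1–9 at r₀ = 0%/12 = 0; months 10+ at r₁ = 26.8%/12 = 0.0223333.
After month 9 (no interest yet): B = €900.00 − 9·€45.00 = €495.00.
Then at r₁ with €45.00/mo: n₂ = −ln(1 − r₁·B/P)/ln(1+r₁) ≈ 12.76 → 13 more payments.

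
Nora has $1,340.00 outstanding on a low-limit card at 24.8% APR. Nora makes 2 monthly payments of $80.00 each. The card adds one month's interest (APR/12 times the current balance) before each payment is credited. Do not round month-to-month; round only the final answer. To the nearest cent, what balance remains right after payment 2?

$1,234.31

Monthly rate r = 24.8%/12 = 2.06667% = 0.0206667.
Each month: B ← B·(1+r) − $80.00.
Month 1: interest $27.69; balance after payment $1,287.69.
Month 2: interest $26.61; balance after payment $1,234.31.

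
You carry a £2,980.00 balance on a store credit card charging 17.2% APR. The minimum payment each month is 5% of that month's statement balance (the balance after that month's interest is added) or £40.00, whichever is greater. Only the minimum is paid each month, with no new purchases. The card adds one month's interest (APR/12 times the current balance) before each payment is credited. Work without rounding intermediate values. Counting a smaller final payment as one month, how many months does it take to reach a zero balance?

Monthly rate r = 17.2%/12 = 1.43333% = 0.0143333.
While 5% of the post-interest balance exceeds £40.00, each month B ← (B·(1+r))·(1 − 0.05), i.e. B shrinks by the factor (1+r)·0.95 = 0.96362.
This holds for months 1–36. Entering month 37 the balance is £784.82; 5% of the post-interest balance is now below £40.00, so the flat £40.00 minimum applies from here.
From month 37 a fixed £40.00 at rate r clears £784.82 in 24 more payments. Total: 36 + 24 = 60 months.

60 months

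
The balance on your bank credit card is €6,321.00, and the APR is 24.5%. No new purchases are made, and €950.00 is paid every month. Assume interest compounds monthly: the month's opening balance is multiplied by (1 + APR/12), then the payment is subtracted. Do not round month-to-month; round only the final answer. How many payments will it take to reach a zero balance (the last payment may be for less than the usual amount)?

8 payments

Monthly rate r = 24.5%/12 = 2.04167% = 0.0204167.
Recurrence: B ← B·(1+r) − €950.00.
Month 1: interest €129.05; balance after payment €5,500.05.
Month 2: interest €112.29; balance after payment €4,662.35.
Closed form: n = −ln(1 − rB₀/P)/ln(1+r) = −ln(0.86415)/ln(1.02042) ≈ 7.224, so the balance reaches zero during payment 8.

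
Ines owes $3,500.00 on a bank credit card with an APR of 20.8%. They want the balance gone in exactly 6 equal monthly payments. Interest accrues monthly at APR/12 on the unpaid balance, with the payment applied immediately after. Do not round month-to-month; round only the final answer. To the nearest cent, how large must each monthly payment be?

Monthly rate r = 20.8%/12 = 1.73333% = 0.0173333.
Level-payment amortization: P = B₀·r / (1 − (1+r)^(−n)) = 3500.00·0.0173333 / (1 − 1.01733^(−6)).
Denominator 1 − (1+r)^(−6) = 0.0979713066.
P = 60.6667 / 0.0979713066 ≈ 619.23.

$619.23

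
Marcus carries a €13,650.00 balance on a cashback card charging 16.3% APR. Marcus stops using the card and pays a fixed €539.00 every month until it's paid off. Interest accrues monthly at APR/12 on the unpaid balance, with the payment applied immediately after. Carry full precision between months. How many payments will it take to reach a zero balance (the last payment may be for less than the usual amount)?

32 payments

Monthly rate r = 16.3%/12 = 1.35833% = 0.0135833.
Recurrence: B ← B·(1+r) − €539.00.
Month 1: interest €185.41; balance after payment €13,296.41.
Month 2: interest €180.61; balance after payment €12,938.02.
Closed form: n = −ln(1 − rB₀/P)/ln(1+r) = −ln(0.65601)/ln(1.01358) ≈ 31.247, so the balance reaches zero during payment 32.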